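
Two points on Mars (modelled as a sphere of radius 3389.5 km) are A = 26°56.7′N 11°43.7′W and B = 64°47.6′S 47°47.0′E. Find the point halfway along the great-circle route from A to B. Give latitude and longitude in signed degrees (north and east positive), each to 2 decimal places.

-21.16°, 6.61°

The central angle between A and B is δ = 1.7899 rad.
With f = 0.5, the slerp weights are sin((1−f)δ)/sin δ = 0.7993 and sin(fδ)/sin δ = 0.7993.
Weighted sum of the unit vectors: (0.7993)·(0.8728,-0.1812,0.4531) + (0.7993)·(0.2862,0.3154,-0.9048) = (0.9264, 0.1073, -0.3610).
Converting back: φ = atan2(z, √(x²+y²)) = -21.16°, λ = atan2(y, x) = 6.61°.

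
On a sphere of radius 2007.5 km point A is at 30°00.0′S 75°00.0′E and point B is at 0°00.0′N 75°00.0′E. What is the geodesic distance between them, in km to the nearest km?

1051 km

With latitudes φ₁ = -30.000°, φ₂ = 0.000° and longitude difference Δλ = 0.000°:
cos c = sin φ₁ sin φ₂ + cos φ₁ cos φ₂ cos Δλ = (-0.5000)(0.0000) + (0.8660)(1.0000)(1.0000) = 0.86603,
so c = arccos(0.86603) = 0.52360 rad.
Distance = R·c = 2007.5 × 0.5236 ≈ 1051 km.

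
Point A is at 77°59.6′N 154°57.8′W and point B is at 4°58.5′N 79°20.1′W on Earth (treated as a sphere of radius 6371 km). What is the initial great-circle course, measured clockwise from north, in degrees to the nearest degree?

103°

With φ₁ = 1.3612, φ₂ = 0.0868, Δλ = 1.3200 rad, the forward-azimuth formula gives
θ = atan2( sin Δλ cos φ₂ , cos φ₁ sin φ₂ − sin φ₁ cos φ₂ cos Δλ ) = atan2(0.9651, -0.2238) = 103.06°.
So the initial bearing is 103°.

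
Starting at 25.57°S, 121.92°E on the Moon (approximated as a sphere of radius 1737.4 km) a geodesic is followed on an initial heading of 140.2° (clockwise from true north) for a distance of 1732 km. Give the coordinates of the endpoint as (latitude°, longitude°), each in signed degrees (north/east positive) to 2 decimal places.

-54.72°, -169.54°

Angular distance δ = d/R = 1732/1737.4 = 0.99689 rad; initial bearing θ = 2.4470 rad.
sin φ₂ = sin φ₁ cos δ + cos φ₁ sin δ cos θ = (-0.4316)(0.5429) + (0.9021)(0.8398)(-0.7683) = -0.8163, so φ₂ = -54.72°.
Δλ = atan2(sin θ sin δ cos φ₁, cos δ − sin φ₁ sin φ₂) = atan2(0.4849, 0.1906) = 68.545°.
λ₂ = 121.920° + 68.545° = 190.46° → -169.54° after wrapping to (−180°, 180°].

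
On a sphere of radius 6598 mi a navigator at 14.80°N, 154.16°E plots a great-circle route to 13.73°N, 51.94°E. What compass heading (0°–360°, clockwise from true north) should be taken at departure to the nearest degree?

287°

Δλ = -102.220° = -1.7841 rad.
y = sin Δλ · cos φ₂ = (-0.9773)(0.9714) = -0.9494
x = cos φ₁ sin φ₂ − sin φ₁ cos φ₂ cos Δλ = (0.9668)(0.2373) − (0.2554)(0.9714)(-0.2117) = 0.2820
θ = atan2(y, x) = -73.46°; adding 360° gives 287°.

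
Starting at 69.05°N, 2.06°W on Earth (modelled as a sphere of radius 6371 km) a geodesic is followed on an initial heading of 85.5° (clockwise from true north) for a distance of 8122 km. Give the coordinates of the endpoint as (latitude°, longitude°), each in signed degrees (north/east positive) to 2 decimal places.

Angular distance δ = d/R = 8122/6371 = 1.27484 rad; initial bearing θ = 1.4923 rad.
sin φ₂ = sin φ₁ cos δ + cos φ₁ sin δ cos θ = (0.9339)(0.2917) + (0.3576)(0.9565)(0.0785) = 0.2992, so φ₂ = 17.41°.
Δλ = atan2(sin θ sin δ cos φ₁, cos δ − sin φ₁ sin φ₂) = atan2(0.3410, 0.0122) = 87.946°.
λ₂ = -2.060° + 87.946° = 85.89°.

17.41°, 85.89°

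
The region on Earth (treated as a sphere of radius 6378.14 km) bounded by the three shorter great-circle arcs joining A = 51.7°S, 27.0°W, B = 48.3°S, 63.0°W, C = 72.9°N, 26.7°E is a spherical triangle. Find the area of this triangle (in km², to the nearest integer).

36926532 km²

Side lengths (central angles): a = 2.3640, b = 2.2682, c = 0.4040 rad; semiperimeter s = 2.5181.
By l'Huilier's theorem, tan(E/4) = √[tan(s/2) tan((s−a)/2) tan((s−b)/2) tan((s−c)/2)], giving spherical excess E = 0.9077 rad.
Area = E·R² = 0.9077 × (6378.14)² ≈ 36926532 km².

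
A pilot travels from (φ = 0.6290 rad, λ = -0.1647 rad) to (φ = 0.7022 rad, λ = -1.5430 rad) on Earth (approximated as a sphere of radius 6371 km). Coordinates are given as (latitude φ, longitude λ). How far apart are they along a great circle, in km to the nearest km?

6686 km

Let φ₁ = 0.6290 rad, φ₂ = 0.7022 rad, and Δλ = -1.3783 rad.
cos c = sin φ₁ sin φ₂ + cos φ₁ cos φ₂ cos Δλ = (0.5883)(0.6459) + (0.8086)(0.7634)(0.1913) = 0.49810,
so c = arccos(0.49810) = 1.04939 rad.
Distance = R·c = 6371 × 1.0494 ≈ 6686 km.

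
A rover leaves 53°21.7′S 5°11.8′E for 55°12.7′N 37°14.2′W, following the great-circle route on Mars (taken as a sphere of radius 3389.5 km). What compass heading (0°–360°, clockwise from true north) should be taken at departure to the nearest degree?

Δλ = -42.433° = -0.7406 rad.
y = sin Δλ · cos φ₂ = (-0.6747)(0.5705) = -0.3850
x = cos φ₁ sin φ₂ − sin φ₁ cos φ₂ cos Δλ = (0.5968)(0.8213) − (-0.8024)(0.5705)(0.7381) = 0.8280
θ = atan2(y, x) = -24.94°; adding 360° gives 335°.

335°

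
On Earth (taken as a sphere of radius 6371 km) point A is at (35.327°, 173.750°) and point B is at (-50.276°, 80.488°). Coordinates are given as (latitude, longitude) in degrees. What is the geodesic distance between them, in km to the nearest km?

13157 km

With latitudes φ₁ = 35.327°, φ₂ = -50.276° and longitude difference Δλ = -93.262°:
Haversine: a = sin²(Δφ/2) + cos φ₁ cos φ₂ sin²(Δλ/2) = 0.4617 + (0.8159)(0.6391)(0.5285) = 0.73721.
Central angle c = 2·arcsin(√a) = 2.06509 rad.
Distance = R·c = 6371 × 2.0651 ≈ 13157 km.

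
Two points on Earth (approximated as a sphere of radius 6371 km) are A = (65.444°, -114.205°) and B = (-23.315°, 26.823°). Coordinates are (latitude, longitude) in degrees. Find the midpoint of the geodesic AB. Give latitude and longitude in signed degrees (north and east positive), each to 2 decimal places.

38.32°, 3.12°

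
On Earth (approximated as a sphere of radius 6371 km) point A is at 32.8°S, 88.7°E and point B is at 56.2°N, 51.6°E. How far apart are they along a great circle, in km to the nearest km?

With latitudes φ₁ = -32.800°, φ₂ = 56.200° and longitude difference Δλ = -37.100°:
Haversine: a = sin²(Δφ/2) + cos φ₁ cos φ₂ sin²(Δλ/2) = 0.4913 + (0.8406)(0.5563)(0.1012) = 0.53860.
Central angle c = 2·arcsin(√a) = 1.64807 rad.
Distance = R·c = 6371 × 1.6481 ≈ 10500 km.

10500 km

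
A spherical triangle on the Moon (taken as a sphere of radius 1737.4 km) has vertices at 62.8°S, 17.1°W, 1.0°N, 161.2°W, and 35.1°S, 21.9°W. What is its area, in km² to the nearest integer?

Side lengths (central angles): a = 2.2526, b = 0.4863, c = 1.9668 rad; semiperimeter s = 2.3528.
By l'Huilier's theorem, tan(E/4) = √[tan(s/2) tan((s−a)/2) tan((s−b)/2) tan((s−c)/2)], giving spherical excess E = 0.7059 rad.
Area = E·R² = 0.7059 × (1737.4)² ≈ 2130812 km².

2130812 km²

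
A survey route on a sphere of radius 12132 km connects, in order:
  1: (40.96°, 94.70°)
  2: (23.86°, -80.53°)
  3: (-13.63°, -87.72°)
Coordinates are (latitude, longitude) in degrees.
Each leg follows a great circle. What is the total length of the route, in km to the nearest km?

Leg 1→2: central angle 2.0076 rad, distance 24356.6 km.
Leg 2→3: central angle 0.6657 rad, distance 8076.5 km.
Total: 24356.6 + 8076.5 ≈ 32433 km.

32433 km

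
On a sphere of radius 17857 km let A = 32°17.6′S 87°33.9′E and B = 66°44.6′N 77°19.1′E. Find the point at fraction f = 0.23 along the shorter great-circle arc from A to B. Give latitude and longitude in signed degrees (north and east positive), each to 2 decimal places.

-9.49°, 85.96°

The central angle between A and B is δ = 1.7339 rad.
With f = 0.23, the slerp weights are sin((1−f)δ)/sin δ = 0.9854 and sin(fδ)/sin δ = 0.3935.
Weighted sum of the unit vectors: (0.9854)·(0.0359,0.8446,-0.5343) + (0.3935)·(0.0867,0.3852,0.9187) = (0.0695, 0.9839, -0.1649).
Converting back: φ = atan2(z, √(x²+y²)) = -9.49°, λ = atan2(y, x) = 85.96°.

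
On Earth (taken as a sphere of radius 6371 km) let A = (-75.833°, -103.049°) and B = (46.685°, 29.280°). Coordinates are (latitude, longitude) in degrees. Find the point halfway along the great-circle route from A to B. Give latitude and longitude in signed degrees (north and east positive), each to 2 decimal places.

-23.68°, 10.13°

Central angle δ = 2.5296 rad. Interpolating on the sphere with fraction f = 0.5:
P = [sin((1−f)δ)·A + sin(fδ)·B] / sin δ = 1.6599·A + 1.6599·B in Cartesian coordinates,
giving P = (0.9015, 0.1611, -0.4017), i.e. latitude -23.68°, longitude 10.13°.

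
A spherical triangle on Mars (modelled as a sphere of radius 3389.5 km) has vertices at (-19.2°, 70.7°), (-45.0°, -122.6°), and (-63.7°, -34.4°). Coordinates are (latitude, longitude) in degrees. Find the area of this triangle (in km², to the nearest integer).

Side lengths (central angles): a = 0.8714, b = 1.3839, c = 2.0013 rad; semiperimeter s = 2.1283.
By l'Huilier's theorem, tan(E/4) = √[tan(s/2) tan((s−a)/2) tan((s−b)/2) tan((s−c)/2)], giving spherical excess E = 0.7135 rad.
Area = E·R² = 0.7135 × (3389.5)² ≈ 8197415 km².

8197415 km²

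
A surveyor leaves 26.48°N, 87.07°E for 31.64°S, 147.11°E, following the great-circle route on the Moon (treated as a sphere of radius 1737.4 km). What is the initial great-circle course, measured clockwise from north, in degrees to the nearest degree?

132°

Δλ = 60.040° = 1.0479 rad.
y = sin Δλ · cos φ₂ = (0.8664)(0.8514) = 0.7376
x = cos φ₁ sin φ₂ − sin φ₁ cos φ₂ cos Δλ = (0.8951)(-0.5246) − (0.4459)(0.8514)(0.4994) = -0.6591
θ = atan2(y, x) = 131.78°, so the bearing is 132°.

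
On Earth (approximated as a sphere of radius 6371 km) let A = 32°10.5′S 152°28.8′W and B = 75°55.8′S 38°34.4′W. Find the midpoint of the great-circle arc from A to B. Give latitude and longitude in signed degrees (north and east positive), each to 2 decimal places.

The central angle between A and B is δ = 1.1228 rad.
With f = 0.5, the slerp weights are sin((1−f)δ)/sin δ = 0.5907 and sin(fδ)/sin δ = 0.5907.
Weighted sum of the unit vectors: (0.5907)·(-0.7507,-0.3911,-0.5325) + (0.5907)·(0.1901,-0.1516,-0.9700) = (-0.3311, -0.3205, -0.8875).
Converting back: φ = atan2(z, √(x²+y²)) = -62.56°, λ = atan2(y, x) = -135.93°.

-62.56°, -135.93°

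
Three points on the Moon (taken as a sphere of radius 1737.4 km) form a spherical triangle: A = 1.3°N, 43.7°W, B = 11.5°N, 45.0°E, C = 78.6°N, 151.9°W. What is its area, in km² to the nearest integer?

Side lengths (central angles): a = 1.5607, b = 1.6103, c = 1.5440 rad; semiperimeter s = 2.3575.
By l'Huilier's theorem, tan(E/4) = √[tan(s/2) tan((s−a)/2) tan((s−b)/2) tan((s−c)/2)], giving spherical excess E = 1.5722 rad.
Area = E·R² = 1.5722 × (1737.4)² ≈ 4745838 km².

4745838 km²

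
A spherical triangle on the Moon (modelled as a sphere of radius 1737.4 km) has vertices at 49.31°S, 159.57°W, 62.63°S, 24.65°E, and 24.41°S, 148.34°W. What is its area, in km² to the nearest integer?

408438 km²

Side lengths (central angles): a = 1.6193, b = 0.4608, c = 1.1870 rad; semiperimeter s = 1.6336.
By l'Huilier's theorem, tan(E/4) = √[tan(s/2) tan((s−a)/2) tan((s−b)/2) tan((s−c)/2)], giving spherical excess E = 0.1353 rad.
Area = E·R² = 0.1353 × (1737.4)² ≈ 408438 km².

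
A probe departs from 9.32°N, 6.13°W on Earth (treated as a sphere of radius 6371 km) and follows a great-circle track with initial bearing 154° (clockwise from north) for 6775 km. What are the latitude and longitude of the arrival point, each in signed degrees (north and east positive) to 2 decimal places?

-44.15°, 26.14°

Angular distance δ = d/R = 6775/6371 = 1.06341 rad; initial bearing θ = 2.6878 rad.
sin φ₂ = sin φ₁ cos δ + cos φ₁ sin δ cos θ = (0.1619)(0.4859) + (0.9868)(0.8740)(-0.8988) = -0.6965, so φ₂ = -44.15°.
Δλ = atan2(sin θ sin δ cos φ₁, cos δ − sin φ₁ sin φ₂) = atan2(0.3781, 0.5987) = 32.273°.
λ₂ = -6.130° + 32.273° = 26.14°.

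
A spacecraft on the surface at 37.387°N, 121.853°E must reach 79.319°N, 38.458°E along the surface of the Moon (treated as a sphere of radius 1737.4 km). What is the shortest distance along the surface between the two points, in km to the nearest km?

Let φ₁ = 0.6525 rad, φ₂ = 1.3844 rad, and Δλ = -1.4555 rad.
cos c = sin φ₁ sin φ₂ + cos φ₁ cos φ₂ cos Δλ = (0.6072)(0.9827) + (0.7946)(0.1853)(0.1150) = 0.61361,
so c = arccos(0.61361) = 0.91017 rad.
Distance = R·c = 1737.4 × 0.9102 ≈ 1581 km.

1581 km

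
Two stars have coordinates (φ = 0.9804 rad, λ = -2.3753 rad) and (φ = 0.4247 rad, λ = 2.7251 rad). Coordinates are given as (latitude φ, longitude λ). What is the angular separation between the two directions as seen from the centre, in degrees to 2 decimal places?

57.71°

With latitudes φ₁ = 56.173°, φ₂ = 24.334° and longitude difference Δλ = -67.769°:
cos c = sin φ₁ sin φ₂ + cos φ₁ cos φ₂ cos Δλ = (0.8307)(0.4120) + (0.5567)(0.9112)(0.3783) = 0.53421,
so c = arccos(0.53421) = 1.00723 rad.
So the angular separation is 57.71°.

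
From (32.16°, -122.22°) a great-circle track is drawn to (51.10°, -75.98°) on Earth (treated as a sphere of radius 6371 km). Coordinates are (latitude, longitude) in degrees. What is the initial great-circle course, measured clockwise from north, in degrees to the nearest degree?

47°

With φ₁ = 0.5613, φ₂ = 0.8919, Δλ = 0.8070 rad, the forward-azimuth formula gives
θ = atan2( sin Δλ cos φ₂ , cos φ₁ sin φ₂ − sin φ₁ cos φ₂ cos Δλ ) = atan2(0.4535, 0.4276) = 46.68°.
So the initial bearing is 47°.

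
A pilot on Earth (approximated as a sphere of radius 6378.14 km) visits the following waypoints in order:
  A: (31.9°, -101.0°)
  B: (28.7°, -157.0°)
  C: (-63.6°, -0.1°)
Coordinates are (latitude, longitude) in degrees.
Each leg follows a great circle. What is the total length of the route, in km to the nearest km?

21151 km

Leg A→B: central angle 0.8363 rad, distance 5334.3 km.
Leg B→C: central angle 2.4798 rad, distance 15816.4 km.
Total: 5334.3 + 15816.4 ≈ 21151 km.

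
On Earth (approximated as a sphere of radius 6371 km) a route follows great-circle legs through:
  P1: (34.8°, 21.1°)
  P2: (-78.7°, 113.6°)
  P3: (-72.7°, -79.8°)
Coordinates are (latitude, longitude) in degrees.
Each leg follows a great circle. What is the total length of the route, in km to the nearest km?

Leg P1→P2: central angle 2.1733 rad, distance 13845.8 km.
Leg P2→P3: central angle 0.4958 rad, distance 3159.0 km.
Total: 13845.8 + 3159.0 ≈ 17005 km.

17005 km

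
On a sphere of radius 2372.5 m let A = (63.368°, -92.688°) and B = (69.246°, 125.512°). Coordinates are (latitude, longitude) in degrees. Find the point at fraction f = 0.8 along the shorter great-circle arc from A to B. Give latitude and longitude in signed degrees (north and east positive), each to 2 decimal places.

Central angle δ = 0.7798 rad. Interpolating on the sphere with fraction f = 0.8:
P = [sin((1−f)δ)·A + sin(fδ)·B] / sin δ = 0.2209·A + 0.8308·B in Cartesian coordinates,
giving P = (-0.1756, 0.1407, 0.9743), i.e. latitude 76.99°, longitude 141.30°.

76.99°, 141.30°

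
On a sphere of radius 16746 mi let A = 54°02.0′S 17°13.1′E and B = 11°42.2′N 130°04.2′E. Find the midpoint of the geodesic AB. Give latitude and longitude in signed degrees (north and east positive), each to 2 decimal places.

-33.23°, 94.30°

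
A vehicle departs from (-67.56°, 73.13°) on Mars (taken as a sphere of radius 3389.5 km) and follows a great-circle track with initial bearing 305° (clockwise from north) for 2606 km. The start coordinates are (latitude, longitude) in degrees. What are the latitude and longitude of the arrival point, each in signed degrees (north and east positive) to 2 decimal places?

Angular distance δ = d/R = 2606/3389.5 = 0.76884 rad; initial bearing θ = 5.3233 rad.
sin φ₂ = sin φ₁ cos δ + cos φ₁ sin δ cos θ = (-0.9243)(0.7187) + (0.3817)(0.6953)(0.5736) = -0.5121, so φ₂ = -30.80°.
Δλ = atan2(sin θ sin δ cos φ₁, cos δ − sin φ₁ sin φ₂) = atan2(-0.2174, 0.2454) = -41.536°.
λ₂ = 73.130° − 41.536° = 31.59°.

-30.80°, 31.59°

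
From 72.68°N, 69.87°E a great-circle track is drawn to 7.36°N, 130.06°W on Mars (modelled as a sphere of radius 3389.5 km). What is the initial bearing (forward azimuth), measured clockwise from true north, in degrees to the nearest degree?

20°

Δλ = 160.070° = 2.7937 rad.
y = sin Δλ · cos φ₂ = (0.3409)(0.9918) = 0.3381
x = cos φ₁ sin φ₂ − sin φ₁ cos φ₂ cos Δλ = (0.2977)(0.1281) − (0.9547)(0.9918)(-0.9401) = 0.9282
θ = atan2(y, x) = 20.01°, so the bearing is 20°.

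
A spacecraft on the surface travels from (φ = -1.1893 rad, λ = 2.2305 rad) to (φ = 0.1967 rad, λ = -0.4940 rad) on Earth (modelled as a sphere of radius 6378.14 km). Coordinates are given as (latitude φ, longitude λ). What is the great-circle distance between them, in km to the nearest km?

Let φ₁ = -1.1893 rad, φ₂ = 0.1967 rad, and Δλ = -2.7245 rad.
cos c = sin φ₁ sin φ₂ + cos φ₁ cos φ₂ cos Δλ = (-0.9281)(0.1954) + (0.3723)(0.9807)(-0.9143) = -0.51521,
so c = arccos(-0.51521) = 2.11205 rad.
Distance = R·c = 6378.14 × 2.1121 ≈ 13471 km.

13471 km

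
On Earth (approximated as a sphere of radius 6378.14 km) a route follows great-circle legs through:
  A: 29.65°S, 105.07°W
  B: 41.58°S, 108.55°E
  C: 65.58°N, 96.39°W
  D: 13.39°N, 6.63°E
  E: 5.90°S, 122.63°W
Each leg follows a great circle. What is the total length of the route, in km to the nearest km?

51999 km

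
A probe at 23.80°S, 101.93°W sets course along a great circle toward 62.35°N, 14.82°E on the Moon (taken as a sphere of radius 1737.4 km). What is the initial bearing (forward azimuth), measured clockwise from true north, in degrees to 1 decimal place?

29.7°

With φ₁ = -0.4154, φ₂ = 1.0882, Δλ = 2.0377 rad, the forward-azimuth formula gives
θ = atan2( sin Δλ cos φ₂ , cos φ₁ sin φ₂ − sin φ₁ cos φ₂ cos Δλ ) = atan2(0.4144, 0.7262) = 29.71°.
So the initial bearing is 29.7°.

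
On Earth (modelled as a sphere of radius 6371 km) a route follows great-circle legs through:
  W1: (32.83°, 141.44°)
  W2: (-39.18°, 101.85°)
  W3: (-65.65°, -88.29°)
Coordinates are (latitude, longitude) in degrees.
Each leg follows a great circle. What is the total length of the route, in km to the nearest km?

17313 km

Leg W1→W2: central angle 1.4107 rad, distance 8987.4 km.
Leg W2→W3: central angle 1.3068 rad, distance 8325.6 km.
Total: 8987.4 + 8325.6 ≈ 17313 km.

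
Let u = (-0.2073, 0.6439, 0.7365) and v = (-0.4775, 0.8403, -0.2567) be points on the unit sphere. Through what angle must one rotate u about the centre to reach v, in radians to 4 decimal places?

1.1029 rad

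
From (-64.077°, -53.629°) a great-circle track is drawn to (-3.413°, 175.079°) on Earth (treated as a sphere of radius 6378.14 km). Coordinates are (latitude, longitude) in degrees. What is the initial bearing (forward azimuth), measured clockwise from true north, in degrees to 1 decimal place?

230.5°

With φ₁ = -1.1184, φ₂ = -0.0596, Δλ = -2.2915 rad, the forward-azimuth formula gives
θ = atan2( sin Δλ cos φ₂ , cos φ₁ sin φ₂ − sin φ₁ cos φ₂ cos Δλ ) = atan2(-0.7500, -0.6185) = -129.51°.
Adding 360° brings this into [0°, 360°): 230.5°.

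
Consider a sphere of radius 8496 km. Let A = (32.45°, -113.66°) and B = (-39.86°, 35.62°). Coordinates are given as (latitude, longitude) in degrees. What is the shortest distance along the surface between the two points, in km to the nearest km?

22874 km

In radians: φ₁ = 0.5664, φ₂ = -0.6957, Δλ = 149.280° = 2.6054 rad.
Haversine: a = sin²(Δφ/2) + cos φ₁ cos φ₂ sin²(Δλ/2) = 0.3481 + (0.8439)(0.7676)(0.9298) = 0.95038.
Central angle c = 2·arcsin(√a) = 2.69229 rad.
Distance = R·c = 8496 × 2.6923 ≈ 22874 km.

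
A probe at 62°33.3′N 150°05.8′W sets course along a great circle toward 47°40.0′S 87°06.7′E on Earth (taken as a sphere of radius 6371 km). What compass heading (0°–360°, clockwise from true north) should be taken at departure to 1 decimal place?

With φ₁ = 1.0918, φ₂ = -0.8319, Δλ = -2.1431 rad, the forward-azimuth formula gives
θ = atan2( sin Δλ cos φ₂ , cos φ₁ sin φ₂ − sin φ₁ cos φ₂ cos Δλ ) = atan2(-0.5661, -0.0170) = -91.72°.
Adding 360° brings this into [0°, 360°): 268.3°.

268.3°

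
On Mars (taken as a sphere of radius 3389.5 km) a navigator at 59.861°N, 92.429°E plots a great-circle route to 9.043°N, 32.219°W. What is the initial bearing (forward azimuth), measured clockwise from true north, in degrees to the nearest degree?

Δλ = -124.648° = -2.1755 rad.
y = sin Δλ · cos φ₂ = (-0.8227)(0.9876) = -0.8124
x = cos φ₁ sin φ₂ − sin φ₁ cos φ₂ cos Δλ = (0.5021)(0.1572) − (0.8648)(0.9876)(-0.5685) = 0.5645
θ = atan2(y, x) = -55.21°; adding 360° gives 305°.

305°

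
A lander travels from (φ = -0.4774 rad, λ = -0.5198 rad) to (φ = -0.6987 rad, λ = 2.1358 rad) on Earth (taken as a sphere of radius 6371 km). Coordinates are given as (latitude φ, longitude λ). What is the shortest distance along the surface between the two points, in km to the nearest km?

In radians: φ₁ = -0.4774, φ₂ = -0.6987, Δλ = 152.155° = 2.6556 rad.
Haversine: a = sin²(Δφ/2) + cos φ₁ cos φ₂ sin²(Δλ/2) = 0.0122 + (0.8882)(0.7657)(0.9421) = 0.65289.
Central angle c = 2·arcsin(√a) = 1.88156 rad.
Distance = R·c = 6371 × 1.8816 ≈ 11987 km.

11987 km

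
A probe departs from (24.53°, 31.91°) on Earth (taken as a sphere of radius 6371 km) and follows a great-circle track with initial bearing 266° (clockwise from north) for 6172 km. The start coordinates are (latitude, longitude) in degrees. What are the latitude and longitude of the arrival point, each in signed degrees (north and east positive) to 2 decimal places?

Angular distance δ = d/R = 6172/6371 = 0.96876 rad; initial bearing θ = 4.6426 rad.
sin φ₂ = sin φ₁ cos δ + cos φ₁ sin δ cos θ = (0.4152)(0.5663) + (0.9097)(0.8242)(-0.0698) = 0.1828, so φ₂ = 10.53°.
Δλ = atan2(sin θ sin δ cos φ₁, cos δ − sin φ₁ sin φ₂) = atan2(-0.7480, 0.4904) = -56.749°.
λ₂ = 31.910° − 56.749° = -24.84°.

10.53°, -24.84°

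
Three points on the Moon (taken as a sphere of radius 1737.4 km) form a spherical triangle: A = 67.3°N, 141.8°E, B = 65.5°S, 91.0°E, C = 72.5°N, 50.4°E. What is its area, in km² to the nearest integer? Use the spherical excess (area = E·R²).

4136373 km²

Side lengths (central angles): a = 2.4546, b = 0.5012, c = 2.4014 rad; semiperimeter s = 2.6786.
By l'Huilier's theorem, tan(E/4) = √[tan(s/2) tan((s−a)/2) tan((s−b)/2) tan((s−c)/2)], giving spherical excess E = 1.3703 rad.
Area = E·R² = 1.3703 × (1737.4)² ≈ 4136373 km².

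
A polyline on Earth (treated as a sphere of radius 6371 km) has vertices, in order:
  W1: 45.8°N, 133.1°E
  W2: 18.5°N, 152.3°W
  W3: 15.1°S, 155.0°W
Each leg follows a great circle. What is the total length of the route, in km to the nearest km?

Leg W1→W2: central angle 1.1560 rad, distance 7364.6 km.
Leg W2→W3: central angle 0.5883 rad, distance 3747.8 km.
Total: 7364.6 + 3747.8 ≈ 11112 km.

11112 km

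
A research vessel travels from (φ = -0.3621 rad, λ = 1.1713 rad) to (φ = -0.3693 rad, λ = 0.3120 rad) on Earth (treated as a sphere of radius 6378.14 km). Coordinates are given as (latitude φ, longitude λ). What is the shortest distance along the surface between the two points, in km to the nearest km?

5097 km

With latitudes φ₁ = -20.747°, φ₂ = -21.159° and longitude difference Δλ = -49.234°:
Haversine: a = sin²(Δφ/2) + cos φ₁ cos φ₂ sin²(Δλ/2) = 0.0000 + (0.9352)(0.9326)(0.1735) = 0.15134.
Central angle c = 2·arcsin(√a) = 0.79914 rad.
Distance = R·c = 6378.14 × 0.7991 ≈ 5097 km.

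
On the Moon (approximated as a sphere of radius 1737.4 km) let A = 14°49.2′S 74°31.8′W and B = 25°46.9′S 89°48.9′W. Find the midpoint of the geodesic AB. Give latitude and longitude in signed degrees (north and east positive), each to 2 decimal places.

-20.47°, -81.90°

The central angle between A and B is δ = 0.3145 rad.
With f = 0.5, the slerp weights are sin((1−f)δ)/sin δ = 0.5062 and sin(fδ)/sin δ = 0.5062.
Weighted sum of the unit vectors: (0.5062)·(0.2579,-0.9317,-0.2558) + (0.5062)·(0.0029,-0.9005,-0.4349) = (0.1320, -0.9275, -0.3497).
Converting back: φ = atan2(z, √(x²+y²)) = -20.47°, λ = atan2(y, x) = -81.90°.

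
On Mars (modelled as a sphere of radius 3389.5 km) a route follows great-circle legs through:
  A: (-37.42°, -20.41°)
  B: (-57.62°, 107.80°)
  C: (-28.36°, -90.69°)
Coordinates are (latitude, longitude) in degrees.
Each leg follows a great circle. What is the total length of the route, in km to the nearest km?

Leg A→B: central angle 1.3180 rad, distance 4467.4 km.
Leg B→C: central angle 1.6166 rad, distance 5479.4 km.
Total: 4467.4 + 5479.4 ≈ 9947 km.

9947 km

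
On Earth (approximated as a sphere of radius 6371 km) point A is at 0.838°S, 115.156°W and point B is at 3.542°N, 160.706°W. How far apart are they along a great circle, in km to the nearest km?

5086 km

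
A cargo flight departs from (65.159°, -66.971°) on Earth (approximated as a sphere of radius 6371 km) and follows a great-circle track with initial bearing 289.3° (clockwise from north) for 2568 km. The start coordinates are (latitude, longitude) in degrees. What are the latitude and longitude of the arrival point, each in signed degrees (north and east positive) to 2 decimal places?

Angular distance δ = d/R = 2568/6371 = 0.40308 rad; initial bearing θ = 5.0492 rad.
sin φ₂ = sin φ₁ cos δ + cos φ₁ sin δ cos θ = (0.9075)(0.9199) + (0.4201)(0.3923)(0.3305) = 0.8892, so φ₂ = 62.77°.
Δλ = atan2(sin θ sin δ cos φ₁, cos δ − sin φ₁ sin φ₂) = atan2(-0.1555, 0.1129) = -54.019°.
λ₂ = -66.971° − 54.019° = -120.99°.

62.77°, -120.99°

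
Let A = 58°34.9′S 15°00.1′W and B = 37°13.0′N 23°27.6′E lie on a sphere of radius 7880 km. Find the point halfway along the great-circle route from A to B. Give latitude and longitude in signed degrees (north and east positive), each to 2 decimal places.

-11.27°, 8.39°

Central angle δ = 1.7631 rad. Interpolating on the sphere with fraction f = 0.5:
P = [sin((1−f)δ)·A + sin(fδ)·B] / sin δ = 0.7862·A + 0.7862·B in Cartesian coordinates,
giving P = (0.9702, 0.1432, -0.1954), i.e. latitude -11.27°, longitude 8.39°.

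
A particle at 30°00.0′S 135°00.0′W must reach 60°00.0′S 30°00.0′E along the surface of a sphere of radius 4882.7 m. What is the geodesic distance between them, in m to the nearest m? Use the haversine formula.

Let φ₁ = -0.5236 rad, φ₂ = -1.0472 rad, and Δλ = 2.8798 rad.
Haversine: a = sin²(Δφ/2) + cos φ₁ cos φ₂ sin²(Δλ/2) = 0.0670 + (0.8660)(0.5000)(0.9830) = 0.49262.
Central angle c = 2·arcsin(√a) = 1.55604 rad.
Distance = R·c = 4882.7 × 1.5560 ≈ 7598 m.

7598 m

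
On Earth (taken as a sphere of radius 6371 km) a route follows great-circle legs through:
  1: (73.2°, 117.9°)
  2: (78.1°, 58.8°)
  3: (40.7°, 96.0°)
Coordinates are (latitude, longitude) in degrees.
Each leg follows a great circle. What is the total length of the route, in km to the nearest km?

6114 km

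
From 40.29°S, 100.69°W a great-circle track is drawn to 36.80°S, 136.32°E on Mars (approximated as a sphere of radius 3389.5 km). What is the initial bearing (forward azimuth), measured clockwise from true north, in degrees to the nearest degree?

With φ₁ = -0.7032, φ₂ = -0.6423, Δλ = -2.1466 rad, the forward-azimuth formula gives
θ = atan2( sin Δλ cos φ₂ , cos φ₁ sin φ₂ − sin φ₁ cos φ₂ cos Δλ ) = atan2(-0.6716, -0.7389) = -137.73°.
Adding 360° brings this into [0°, 360°): 222°.

222°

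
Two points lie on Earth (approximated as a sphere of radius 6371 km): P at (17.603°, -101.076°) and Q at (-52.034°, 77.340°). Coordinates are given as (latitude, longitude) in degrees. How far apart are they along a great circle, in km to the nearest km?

16184 km

In radians: φ₁ = 0.3072, φ₂ = -0.9082, Δλ = 178.416° = 3.1139 rad.
Haversine: a = sin²(Δφ/2) + cos φ₁ cos φ₂ sin²(Δλ/2) = 0.3260 + (0.9532)(0.6152)(0.9998) = 0.91229.
Central angle c = 2·arcsin(√a) = 2.54026 rad.
Distance = R·c = 6371 × 2.5403 ≈ 16184 km.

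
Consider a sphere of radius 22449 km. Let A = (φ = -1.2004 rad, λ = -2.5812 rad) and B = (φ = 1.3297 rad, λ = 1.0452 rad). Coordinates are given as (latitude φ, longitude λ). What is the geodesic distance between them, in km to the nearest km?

66223 km

Let φ₁ = -1.2004 rad, φ₂ = 1.3297 rad, and Δλ = -2.6568 rad.
cos c = sin φ₁ sin φ₂ + cos φ₁ cos φ₂ cos Δλ = (-0.9322)(0.9711) + (0.3620)(0.2388)(-0.8848) = -0.98169,
so c = arccos(-0.98169) = 2.94995 rad.
Distance = R·c = 22449 × 2.9499 ≈ 66223 km.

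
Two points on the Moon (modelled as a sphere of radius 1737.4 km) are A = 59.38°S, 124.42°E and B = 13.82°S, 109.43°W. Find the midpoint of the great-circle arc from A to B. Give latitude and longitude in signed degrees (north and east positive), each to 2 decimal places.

Central angle δ = 1.6571 rad. Interpolating on the sphere with fraction f = 0.5:
P = [sin((1−f)δ)·A + sin(fδ)·B] / sin δ = 0.7397·A + 0.7397·B in Cartesian coordinates,
giving P = (-0.4519, -0.3666, -0.8133), i.e. latitude -54.42°, longitude -140.95°.

-54.42°, -140.95°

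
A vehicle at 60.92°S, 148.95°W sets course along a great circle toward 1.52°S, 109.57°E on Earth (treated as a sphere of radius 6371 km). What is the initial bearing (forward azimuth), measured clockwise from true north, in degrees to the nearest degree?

259°

With φ₁ = -1.0633, φ₂ = -0.0265, Δλ = -1.7712 rad, the forward-azimuth formula gives
θ = atan2( sin Δλ cos φ₂ , cos φ₁ sin φ₂ − sin φ₁ cos φ₂ cos Δλ ) = atan2(-0.9796, -0.1868) = -100.79°.
Adding 360° brings this into [0°, 360°): 259°.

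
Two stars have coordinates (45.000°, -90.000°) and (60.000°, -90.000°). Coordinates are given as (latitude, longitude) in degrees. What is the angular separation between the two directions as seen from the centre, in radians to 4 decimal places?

0.2618 rad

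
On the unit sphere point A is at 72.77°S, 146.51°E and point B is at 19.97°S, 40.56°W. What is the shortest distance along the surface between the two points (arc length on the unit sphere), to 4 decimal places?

Let φ₁ = -1.2701 rad, φ₂ = -0.3485 rad, and Δλ = 3.0182 rad.
cos c = sin φ₁ sin φ₂ + cos φ₁ cos φ₂ cos Δλ = (-0.9551)(-0.3415) + (0.2962)(0.9399)(-0.9924) = 0.04992,
so c = arccos(0.04992) = 1.52085 rad.
On the unit sphere the arc length equals the central angle: 1.5209.

1.5209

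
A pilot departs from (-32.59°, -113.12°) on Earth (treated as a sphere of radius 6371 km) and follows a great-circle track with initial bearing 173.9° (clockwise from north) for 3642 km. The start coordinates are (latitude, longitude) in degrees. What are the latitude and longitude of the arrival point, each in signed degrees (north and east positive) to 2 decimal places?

-64.99°, -105.30°

Angular distance δ = d/R = 3642/6371 = 0.57165 rad; initial bearing θ = 3.0351 rad.
sin φ₂ = sin φ₁ cos δ + cos φ₁ sin δ cos θ = (-0.5386)(0.8410) + (0.8425)(0.5410)(-0.9943) = -0.9062, so φ₂ = -64.99°.
Δλ = atan2(sin θ sin δ cos φ₁, cos δ − sin φ₁ sin φ₂) = atan2(0.0484, 0.3529) = 7.816°.
λ₂ = -113.120° + 7.816° = -105.30°.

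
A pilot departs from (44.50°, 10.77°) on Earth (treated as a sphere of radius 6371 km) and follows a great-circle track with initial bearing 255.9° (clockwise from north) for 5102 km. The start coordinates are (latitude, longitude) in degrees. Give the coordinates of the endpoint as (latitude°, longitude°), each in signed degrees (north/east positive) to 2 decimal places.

21.30°, -37.59°

Angular distance δ = d/R = 5102/6371 = 0.80082 rad; initial bearing θ = 4.4663 rad.
sin φ₂ = sin φ₁ cos δ + cos φ₁ sin δ cos θ = (0.7009)(0.6961) + (0.7133)(0.7179)(-0.2436) = 0.3632, so φ₂ = 21.30°.
Δλ = atan2(sin θ sin δ cos φ₁, cos δ − sin φ₁ sin φ₂) = atan2(-0.4966, 0.4416) = -48.359°.
λ₂ = 10.770° − 48.359° = -37.59°.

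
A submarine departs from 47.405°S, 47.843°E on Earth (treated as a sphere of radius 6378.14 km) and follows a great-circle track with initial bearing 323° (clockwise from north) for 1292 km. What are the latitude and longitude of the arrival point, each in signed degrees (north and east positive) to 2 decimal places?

-37.76°, 39.03°

Angular distance δ = d/R = 1292/6378.14 = 0.20257 rad; initial bearing θ = 5.6374 rad.
sin φ₂ = sin φ₁ cos δ + cos φ₁ sin δ cos θ = (-0.7362)(0.9796) + (0.6768)(0.2012)(0.7986) = -0.6124, so φ₂ = -37.76°.
Δλ = atan2(sin θ sin δ cos φ₁, cos δ − sin φ₁ sin φ₂) = atan2(-0.0819, 0.5288) = -8.809°.
λ₂ = 47.843° − 8.809° = 39.03°.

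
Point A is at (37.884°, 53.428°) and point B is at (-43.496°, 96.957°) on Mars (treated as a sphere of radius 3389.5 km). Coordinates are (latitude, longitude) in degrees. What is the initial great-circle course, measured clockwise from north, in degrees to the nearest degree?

150°

With φ₁ = 0.6612, φ₂ = -0.7591, Δλ = 0.7597 rad, the forward-azimuth formula gives
θ = atan2( sin Δλ cos φ₂ , cos φ₁ sin φ₂ − sin φ₁ cos φ₂ cos Δλ ) = atan2(0.4996, -0.8662) = 150.02°.
So the initial bearing is 150°.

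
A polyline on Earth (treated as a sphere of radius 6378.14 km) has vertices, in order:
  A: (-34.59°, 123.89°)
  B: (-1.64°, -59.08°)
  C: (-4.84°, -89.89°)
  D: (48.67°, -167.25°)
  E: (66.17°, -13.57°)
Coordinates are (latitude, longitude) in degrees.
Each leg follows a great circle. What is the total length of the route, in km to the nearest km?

35996 km

Leg A→B: central angle 2.5074 rad, distance 15992.5 km.
Leg B→C: central angle 0.5397 rad, distance 3442.2 km.
Leg C→D: central angle 1.4901 rad, distance 9503.9 km.
Leg D→E: central angle 1.1066 rad, distance 7057.8 km.
Total: 15992.5 + 3442.2 + 9503.9 + 7057.8 ≈ 35996 km.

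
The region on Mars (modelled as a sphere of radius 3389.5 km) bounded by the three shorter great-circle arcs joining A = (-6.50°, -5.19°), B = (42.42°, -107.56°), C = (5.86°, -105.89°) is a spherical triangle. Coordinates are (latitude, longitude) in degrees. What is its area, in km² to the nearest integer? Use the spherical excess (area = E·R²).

Side lengths (central angles): a = 0.6386, b = 1.7671, c = 1.8065 rad; semiperimeter s = 2.1061.
By l'Huilier's theorem, tan(E/4) = √[tan(s/2) tan((s−a)/2) tan((s−b)/2) tan((s−c)/2)], giving spherical excess E = 0.7981 rad.
Area = E·R² = 0.7981 × (3389.5)² ≈ 9169495 km².

9169495 km²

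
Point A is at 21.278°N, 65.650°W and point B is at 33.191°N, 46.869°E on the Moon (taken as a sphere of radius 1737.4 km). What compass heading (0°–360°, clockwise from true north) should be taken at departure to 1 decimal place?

51.0°

With φ₁ = 0.3714, φ₂ = 0.5793, Δλ = 1.9638 rad, the forward-azimuth formula gives
θ = atan2( sin Δλ cos φ₂ , cos φ₁ sin φ₂ − sin φ₁ cos φ₂ cos Δλ ) = atan2(0.7730, 0.6264) = 50.98°.
So the initial bearing is 51.0°.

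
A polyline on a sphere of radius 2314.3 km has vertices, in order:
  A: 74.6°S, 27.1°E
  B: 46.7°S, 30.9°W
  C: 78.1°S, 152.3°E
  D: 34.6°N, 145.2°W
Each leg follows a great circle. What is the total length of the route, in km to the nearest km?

8512 km

Leg A→B: central angle 0.6466 rad, distance 1496.4 km.
Leg B→C: central angle 0.9632 rad, distance 2229.0 km.
Leg C→D: central angle 2.0683 rad, distance 4786.8 km.
Total: 1496.4 + 2229.0 + 4786.8 ≈ 8512 km.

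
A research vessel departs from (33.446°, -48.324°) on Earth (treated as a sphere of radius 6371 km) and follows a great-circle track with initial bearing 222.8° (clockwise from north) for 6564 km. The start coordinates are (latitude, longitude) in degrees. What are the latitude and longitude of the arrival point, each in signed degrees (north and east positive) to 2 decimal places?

-13.97°, -85.22°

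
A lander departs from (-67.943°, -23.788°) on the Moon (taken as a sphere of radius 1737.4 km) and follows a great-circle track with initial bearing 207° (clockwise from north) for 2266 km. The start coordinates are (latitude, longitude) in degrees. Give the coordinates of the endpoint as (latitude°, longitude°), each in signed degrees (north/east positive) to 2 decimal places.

-34.53°, -171.67°

Angular distance δ = d/R = 2266/1737.4 = 1.30425 rad; initial bearing θ = 3.6128 rad.
sin φ₂ = sin φ₁ cos δ + cos φ₁ sin δ cos θ = (-0.9268)(0.2634) + (0.3755)(0.9647)(-0.8910) = -0.5669, so φ₂ = -34.53°.
Δλ = atan2(sin θ sin δ cos φ₁, cos δ − sin φ₁ sin φ₂) = atan2(-0.1645, -0.2620) = -147.883°.
λ₂ = -23.788° − 147.883° = -171.67°.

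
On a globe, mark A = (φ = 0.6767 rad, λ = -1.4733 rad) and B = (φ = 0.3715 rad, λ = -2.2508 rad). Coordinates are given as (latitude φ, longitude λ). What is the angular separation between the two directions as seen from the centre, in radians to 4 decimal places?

0.7302 rad

With latitudes φ₁ = 38.772°, φ₂ = 21.285° and longitude difference Δλ = -44.547°:
cos c = sin φ₁ sin φ₂ + cos φ₁ cos φ₂ cos Δλ = (0.6262)(0.3630) + (0.7796)(0.9318)(0.7127) = 0.74505,
so c = arccos(0.74505) = 0.73018 rad.
So the angular separation is 0.7302 rad.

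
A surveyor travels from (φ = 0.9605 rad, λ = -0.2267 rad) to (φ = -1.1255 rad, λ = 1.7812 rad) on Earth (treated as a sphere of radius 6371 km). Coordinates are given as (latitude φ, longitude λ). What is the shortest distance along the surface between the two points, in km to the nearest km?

Let φ₁ = 0.9605 rad, φ₂ = -1.1255 rad, and Δλ = 2.0079 rad.
cos c = sin φ₁ sin φ₂ + cos φ₁ cos φ₂ cos Δλ = (0.8195)(-0.9025) + (0.5731)(0.4307)(-0.4233) = -0.84406,
so c = arccos(-0.84406) = 2.57561 rad.
Distance = R·c = 6371 × 2.5756 ≈ 16409 km.

16409 km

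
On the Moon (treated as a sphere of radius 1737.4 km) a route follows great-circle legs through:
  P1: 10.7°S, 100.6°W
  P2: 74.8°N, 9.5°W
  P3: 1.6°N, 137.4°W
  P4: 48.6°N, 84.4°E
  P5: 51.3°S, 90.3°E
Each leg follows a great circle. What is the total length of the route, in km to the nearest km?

12630 km

Leg P1→P2: central angle 1.7560 rad, distance 3050.8 km.
Leg P2→P3: central angle 1.7053 rad, distance 2962.7 km.
Leg P3→P4: central angle 2.0622 rad, distance 3582.8 km.
Leg P4→P5: central angle 1.7458 rad, distance 3033.2 km.
Total: 3050.8 + 2962.7 + 3582.8 + 3033.2 ≈ 12630 km.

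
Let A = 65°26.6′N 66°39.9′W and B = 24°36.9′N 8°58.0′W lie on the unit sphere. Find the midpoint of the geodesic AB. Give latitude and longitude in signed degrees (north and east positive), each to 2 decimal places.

The central angle between A and B is δ = 0.9512 rad.
With f = 0.5, the slerp weights are sin((1−f)δ)/sin δ = 0.5624 and sin(fδ)/sin δ = 0.5624.
Weighted sum of the unit vectors: (0.5624)·(0.1646,-0.3816,0.9096) + (0.5624)·(0.8980,-0.1417,0.4165) = (0.5976, -0.2943, 0.7458).
Converting back: φ = atan2(z, √(x²+y²)) = 48.23°, λ = atan2(y, x) = -26.22°.

48.23°, -26.22°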